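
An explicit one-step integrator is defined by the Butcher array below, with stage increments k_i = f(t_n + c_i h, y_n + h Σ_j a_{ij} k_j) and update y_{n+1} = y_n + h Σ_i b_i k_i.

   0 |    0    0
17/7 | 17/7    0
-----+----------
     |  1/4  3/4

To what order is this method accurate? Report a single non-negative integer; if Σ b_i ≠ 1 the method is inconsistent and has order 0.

b = (1/4, 3/4)
c = (0, 17/7)
Σ b_i: 1/4·1 + 3/4·1 = 1 ✓
b·c: 3/4·17/7 = 51/28 ≠ 1/2 ⇒ order 1.

1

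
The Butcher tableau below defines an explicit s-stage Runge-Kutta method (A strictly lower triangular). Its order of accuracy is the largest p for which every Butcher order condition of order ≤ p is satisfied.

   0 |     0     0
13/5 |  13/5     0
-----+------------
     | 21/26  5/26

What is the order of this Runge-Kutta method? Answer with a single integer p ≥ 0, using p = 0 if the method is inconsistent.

b = (21/26, 5/26)
c = (0, 13/5)
Σ b_i: 21/26·1 + 5/26·1 = 1 ✓
b·c: 5/26·13/5 = 1/2 ✓; 2 stages ⇒ order 2.

2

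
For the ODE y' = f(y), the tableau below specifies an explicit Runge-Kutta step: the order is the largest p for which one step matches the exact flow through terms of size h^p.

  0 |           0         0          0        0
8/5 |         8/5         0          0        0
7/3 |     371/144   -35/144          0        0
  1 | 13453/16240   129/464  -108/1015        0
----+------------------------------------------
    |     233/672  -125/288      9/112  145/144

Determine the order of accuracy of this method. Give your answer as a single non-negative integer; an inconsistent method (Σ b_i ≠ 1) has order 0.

b = (233/672, -125/288, 9/112, 145/144)
c = (0, 8/5, 7/3, 1)
Ac = (0, 0, -7/18, 57/290)
Σ b_i: 233/672·1 + (-125/288)·1 + 9/112·1 + 145/144·1 = 1 ✓
b·c: (-125/288)·8/5 + 9/112·7/3 + 145/144·1 = 1/2 ✓
b·c²: (-125/288)·64/25 + 9/112·49/9 + 145/144·1 = 1/3 ✓
b·Ac: 9/112·(-7/18) + 145/144·57/290 = 1/6 ✓
b·c³: (-125/288)·512/125 + 9/112·343/27 + 145/144·1 = 1/4 ✓
b·(c∘Ac): 9/112·(-49/54) + 145/144·57/290 = 1/8 ✓
b·Ac²: 9/112·(-28/45) + 145/144·96/725 = 1/12 ✓
b·A²c: 145/144·6/145 = 1/24 ✓; 4 stages ⇒ order 4.

4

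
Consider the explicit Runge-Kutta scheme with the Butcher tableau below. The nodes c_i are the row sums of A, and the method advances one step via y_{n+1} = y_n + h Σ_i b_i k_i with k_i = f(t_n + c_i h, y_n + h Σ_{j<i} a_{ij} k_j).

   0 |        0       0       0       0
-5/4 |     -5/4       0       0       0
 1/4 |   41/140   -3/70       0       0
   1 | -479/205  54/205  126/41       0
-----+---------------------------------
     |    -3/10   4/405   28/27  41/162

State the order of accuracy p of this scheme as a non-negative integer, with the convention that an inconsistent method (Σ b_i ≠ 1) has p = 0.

4

b = (-3/10, 4/405, 28/27, 41/162)
c = (0, -5/4, 1/4, 1)
Ac = (0, 0, 3/56, 18/41)
Σ b_i: (-3/10)·1 + 4/405·1 + 28/27·1 + 41/162·1 = 1 ✓
b·c: 4/405·(-5/4) + 28/27·1/4 + 41/162·1 = 1/2 ✓
b·c²: 4/405·25/16 + 28/27·1/16 + 41/162·1 = 1/3 ✓
b·Ac: 28/27·3/56 + 41/162·18/41 = 1/6 ✓
b·c³: 4/405·(-125/64) + 28/27·1/64 + 41/162·1 = 1/4 ✓
b·(c∘Ac): 28/27·3/224 + 41/162·18/41 = 1/8 ✓
b·Ac²: 28/27·(-15/224) + 41/162·99/164 = 1/12 ✓
b·A²c: 41/162·27/164 = 1/24 ✓; 4 stages ⇒ order 4.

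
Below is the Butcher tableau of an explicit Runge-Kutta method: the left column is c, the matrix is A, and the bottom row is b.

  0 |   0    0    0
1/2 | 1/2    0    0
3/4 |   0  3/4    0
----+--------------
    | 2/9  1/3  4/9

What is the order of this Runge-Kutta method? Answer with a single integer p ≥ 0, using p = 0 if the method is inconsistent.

b = (2/9, 1/3, 4/9)
c = (0, 1/2, 3/4)
Ac = (0, 0, 3/8)
Σ b_i: 2/9·1 + 1/3·1 + 4/9·1 = 1 ✓
b·c: 1/3·1/2 + 4/9·3/4 = 1/2 ✓
b·c²: 1/3·1/4 + 4/9·9/16 = 1/3 ✓
b·Ac: 4/9·3/8 = 1/6 ✓; 3 stages ⇒ order 3.

3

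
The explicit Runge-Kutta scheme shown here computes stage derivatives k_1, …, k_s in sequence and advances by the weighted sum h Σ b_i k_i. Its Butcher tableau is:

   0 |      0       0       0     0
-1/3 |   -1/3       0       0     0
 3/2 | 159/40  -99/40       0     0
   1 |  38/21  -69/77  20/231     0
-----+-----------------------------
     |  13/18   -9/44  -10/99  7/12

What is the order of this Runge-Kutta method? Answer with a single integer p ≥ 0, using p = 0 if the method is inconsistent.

b = (13/18, -9/44, -10/99, 7/12)
c = (0, -1/3, 3/2, 1)
Ac = (0, 0, 33/40, 3/7)
Σ b_i: 13/18·1 + (-9/44)·1 + (-10/99)·1 + 7/12·1 = 1 ✓
b·c: (-9/44)·(-1/3) + (-10/99)·3/2 + 7/12·1 = 1/2 ✓
b·c²: (-9/44)·1/9 + (-10/99)·9/4 + 7/12·1 = 1/3 ✓
b·Ac: (-10/99)·33/40 + 7/12·3/7 = 1/6 ✓
b·c³: (-9/44)·(-1/27) + (-10/99)·27/8 + 7/12·1 = 1/4 ✓
b·(c∘Ac): (-10/99)·99/80 + 7/12·3/7 = 1/8 ✓
b·Ac²: (-10/99)·(-11/40) + 7/12·2/21 = 1/12 ✓
b·A²c: 7/12·1/14 = 1/24 ✓; 4 stages ⇒ order 4.

4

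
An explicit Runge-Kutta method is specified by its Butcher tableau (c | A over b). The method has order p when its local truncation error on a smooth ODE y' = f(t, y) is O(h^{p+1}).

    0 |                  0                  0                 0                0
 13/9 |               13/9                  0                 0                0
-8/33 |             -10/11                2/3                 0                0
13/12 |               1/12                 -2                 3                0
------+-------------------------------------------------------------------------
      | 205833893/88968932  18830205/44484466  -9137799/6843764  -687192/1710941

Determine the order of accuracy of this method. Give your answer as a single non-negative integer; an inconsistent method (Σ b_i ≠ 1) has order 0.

b = (205833893/88968932, 18830205/44484466, -9137799/6843764, -687192/1710941)
c = (0, 13/9, -8/33, 13/12)
Ac = (0, 0, 26/27, -358/99)
Σ b_i: 205833893/88968932·1 + 18830205/44484466·1 + (-9137799/6843764)·1 + (-687192/1710941)·1 = 1 ✓
b·c: 18830205/44484466·13/9 + (-9137799/6843764)·(-8/33) + (-687192/1710941)·13/12 = 1/2 ✓
b·c²: 18830205/44484466·169/81 + (-9137799/6843764)·64/1089 + (-687192/1710941)·169/144 = 1/3 ✓
b·Ac: (-9137799/6843764)·26/27 + (-687192/1710941)·(-358/99) = 1/6 ✓
b·c³: 18830205/44484466·2197/729 + (-9137799/6843764)·(-512/35937) + (-687192/1710941)·2197/1728 = 3187388263/4065195816 ≠ 1/4 ⇒ order 3.
b·(c∘Ac): (-9137799/6843764)·(-208/891) + (-687192/1710941)·(-2327/594) = 29028376/15398469 ≠ 1/8
b·Ac²: (-9137799/6843764)·338/243 + (-687192/1710941)·(-39170/9801) = -256110989/1016298954 ≠ 1/12
b·A²c: (-687192/1710941)·26/9 = -5955664/5132823 ≠ 1/24

3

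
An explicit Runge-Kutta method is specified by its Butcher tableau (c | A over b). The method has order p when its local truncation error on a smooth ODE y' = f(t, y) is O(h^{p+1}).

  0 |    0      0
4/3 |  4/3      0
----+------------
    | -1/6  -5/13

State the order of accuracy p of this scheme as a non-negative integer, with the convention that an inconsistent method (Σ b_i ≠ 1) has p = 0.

b = (-1/6, -5/13)
c = (0, 4/3)
Σ b_i: (-1/6)·1 + (-5/13)·1 = -43/78 ≠ 1 ⇒ order 0.

0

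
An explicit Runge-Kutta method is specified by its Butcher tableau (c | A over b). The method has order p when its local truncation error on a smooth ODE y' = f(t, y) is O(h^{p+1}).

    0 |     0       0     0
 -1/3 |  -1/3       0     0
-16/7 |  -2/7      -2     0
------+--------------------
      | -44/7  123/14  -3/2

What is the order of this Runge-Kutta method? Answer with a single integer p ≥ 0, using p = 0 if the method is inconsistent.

b = (-44/7, 123/14, -3/2)
c = (0, -1/3, -16/7)
Ac = (0, 0, 2/3)
Σ b_i: (-44/7)·1 + 123/14·1 + (-3/2)·1 = 1 ✓
b·c: 123/14·(-1/3) + (-3/2)·(-16/7) = 1/2 ✓
b·c²: 123/14·1/9 + (-3/2)·256/49 = -2017/294 ≠ 1/3 ⇒ order 2.
b·Ac: (-3/2)·2/3 = -1 ≠ 1/6

2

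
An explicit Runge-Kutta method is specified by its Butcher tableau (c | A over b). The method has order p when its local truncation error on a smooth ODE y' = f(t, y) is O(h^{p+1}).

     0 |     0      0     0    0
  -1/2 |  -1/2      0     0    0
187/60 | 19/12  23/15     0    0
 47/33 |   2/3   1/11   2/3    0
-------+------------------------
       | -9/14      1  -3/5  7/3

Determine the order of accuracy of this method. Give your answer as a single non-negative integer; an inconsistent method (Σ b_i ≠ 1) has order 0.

b = (-9/14, 1, -3/5, 7/3)
c = (0, -1/2, 187/60, 47/33)
Ac = (0, 0, -23/30, 1006/495)
Σ b_i: (-9/14)·1 + 1·1 + (-3/5)·1 + 7/3·1 = 439/210 ≠ 1 ⇒ order 0.

0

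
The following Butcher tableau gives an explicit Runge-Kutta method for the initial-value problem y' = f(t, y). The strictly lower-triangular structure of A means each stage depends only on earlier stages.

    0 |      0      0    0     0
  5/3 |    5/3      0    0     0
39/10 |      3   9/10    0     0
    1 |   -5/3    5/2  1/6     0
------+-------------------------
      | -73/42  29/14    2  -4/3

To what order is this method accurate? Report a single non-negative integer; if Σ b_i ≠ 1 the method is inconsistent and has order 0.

1

b = (-73/42, 29/14, 2, -4/3)
c = (0, 5/3, 39/10, 1)
Ac = (0, 0, 3/2, 289/60)
Σ b_i: (-73/42)·1 + 29/14·1 + 2·1 + (-4/3)·1 = 1 ✓
b·c: 29/14·5/3 + 2·39/10 + (-4/3)·1 = 2083/210 ≠ 1/2 ⇒ order 1.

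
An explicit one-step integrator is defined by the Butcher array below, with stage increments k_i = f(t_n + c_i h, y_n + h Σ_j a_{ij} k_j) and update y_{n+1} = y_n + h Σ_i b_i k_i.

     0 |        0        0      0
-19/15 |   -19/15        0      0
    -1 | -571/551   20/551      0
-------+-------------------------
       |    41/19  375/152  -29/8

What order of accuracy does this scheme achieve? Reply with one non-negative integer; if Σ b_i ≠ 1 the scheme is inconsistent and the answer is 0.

b = (41/19, 375/152, -29/8)
c = (0, -19/15, -1)
Ac = (0, 0, -4/87)
Σ b_i: 41/19·1 + 375/152·1 + (-29/8)·1 = 1 ✓
b·c: 375/152·(-19/15) + (-29/8)·(-1) = 1/2 ✓
b·c²: 375/152·361/225 + (-29/8)·1 = 1/3 ✓
b·Ac: (-29/8)·(-4/87) = 1/6 ✓; 3 stages ⇒ order 3.

3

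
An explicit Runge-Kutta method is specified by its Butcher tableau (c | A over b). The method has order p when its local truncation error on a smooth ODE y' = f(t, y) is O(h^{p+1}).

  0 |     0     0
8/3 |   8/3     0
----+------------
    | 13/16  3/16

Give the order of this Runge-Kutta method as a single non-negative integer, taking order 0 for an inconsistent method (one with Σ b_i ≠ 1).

b = (13/16, 3/16)
c = (0, 8/3)
Σ b_i: 13/16·1 + 3/16·1 = 1 ✓
b·c: 3/16·8/3 = 1/2 ✓; 2 stages ⇒ order 2.

2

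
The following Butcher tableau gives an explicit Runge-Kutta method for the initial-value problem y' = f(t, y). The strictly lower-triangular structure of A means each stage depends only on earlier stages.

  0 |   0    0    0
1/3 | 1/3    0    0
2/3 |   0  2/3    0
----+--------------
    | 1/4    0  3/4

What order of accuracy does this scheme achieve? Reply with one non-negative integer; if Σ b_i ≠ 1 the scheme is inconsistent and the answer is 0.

3

b = (1/4, 0, 3/4)
c = (0, 1/3, 2/3)
Ac = (0, 0, 2/9)
Σ b_i: 1/4·1 + 3/4·1 = 1 ✓
b·c: 3/4·2/3 = 1/2 ✓
b·c²: 3/4·4/9 = 1/3 ✓
b·Ac: 3/4·2/9 = 1/6 ✓; 3 stages ⇒ order 3.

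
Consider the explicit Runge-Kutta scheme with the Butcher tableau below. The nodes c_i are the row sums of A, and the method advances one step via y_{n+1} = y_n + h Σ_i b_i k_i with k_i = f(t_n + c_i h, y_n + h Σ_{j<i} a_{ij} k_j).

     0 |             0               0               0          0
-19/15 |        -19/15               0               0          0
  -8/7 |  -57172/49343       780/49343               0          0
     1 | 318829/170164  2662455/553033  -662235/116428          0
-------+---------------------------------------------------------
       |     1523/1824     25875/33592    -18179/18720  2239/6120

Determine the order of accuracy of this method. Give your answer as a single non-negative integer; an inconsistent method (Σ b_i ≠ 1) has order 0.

b = (1523/1824, 25875/33592, -18179/18720, 2239/6120)
c = (0, -19/15, -8/7, 1)
Ac = (0, 0, -52/2597, 901/2239)
Σ b_i: 1523/1824·1 + 25875/33592·1 + (-18179/18720)·1 + 2239/6120·1 = 1 ✓
b·c: 25875/33592·(-19/15) + (-18179/18720)·(-8/7) + 2239/6120·1 = 1/2 ✓
b·c²: 25875/33592·361/225 + (-18179/18720)·64/49 + 2239/6120·1 = 1/3 ✓
b·Ac: (-18179/18720)·(-52/2597) + 2239/6120·901/2239 = 1/6 ✓
b·c³: 25875/33592·(-6859/3375) + (-18179/18720)·(-512/343) + 2239/6120·1 = 1/4 ✓
b·(c∘Ac): (-18179/18720)·416/18179 + 2239/6120·901/2239 = 1/8 ✓
b·Ac²: (-18179/18720)·988/38955 + 2239/6120·9911/33585 = 1/12 ✓
b·A²c: 2239/6120·255/2239 = 1/24 ✓; 4 stages ⇒ order 4.

4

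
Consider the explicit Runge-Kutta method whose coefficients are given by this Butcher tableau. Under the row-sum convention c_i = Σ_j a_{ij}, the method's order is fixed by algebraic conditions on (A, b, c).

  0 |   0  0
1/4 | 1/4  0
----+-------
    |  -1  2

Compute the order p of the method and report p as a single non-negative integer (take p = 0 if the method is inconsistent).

b = (-1, 2)
c = (0, 1/4)
Σ b_i: (-1)·1 + 2·1 = 1 ✓
b·c: 2·1/4 = 1/2 ✓; 2 stages ⇒ order 2.

2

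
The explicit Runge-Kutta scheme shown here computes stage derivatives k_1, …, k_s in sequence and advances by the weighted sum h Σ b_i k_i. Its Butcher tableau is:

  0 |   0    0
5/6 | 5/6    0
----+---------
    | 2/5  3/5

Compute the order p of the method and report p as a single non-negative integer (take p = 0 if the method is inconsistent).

2

b = (2/5, 3/5)
c = (0, 5/6)
Σ b_i: 2/5·1 + 3/5·1 = 1 ✓
b·c: 3/5·5/6 = 1/2 ✓; 2 stages ⇒ order 2.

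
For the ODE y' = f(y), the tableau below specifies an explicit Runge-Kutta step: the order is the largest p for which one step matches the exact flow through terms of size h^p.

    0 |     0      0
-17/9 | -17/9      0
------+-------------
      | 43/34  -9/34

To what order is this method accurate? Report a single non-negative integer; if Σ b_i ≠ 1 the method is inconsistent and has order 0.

2

b = (43/34, -9/34)
c = (0, -17/9)
Σ b_i: 43/34·1 + (-9/34)·1 = 1 ✓
b·c: (-9/34)·(-17/9) = 1/2 ✓; 2 stages ⇒ order 2.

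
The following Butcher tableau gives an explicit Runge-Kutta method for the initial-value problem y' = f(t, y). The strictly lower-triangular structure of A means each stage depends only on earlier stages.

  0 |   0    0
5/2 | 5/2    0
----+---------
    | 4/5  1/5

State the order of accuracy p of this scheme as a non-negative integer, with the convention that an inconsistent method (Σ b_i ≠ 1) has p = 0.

b = (4/5, 1/5)
c = (0, 5/2)
Σ b_i: 4/5·1 + 1/5·1 = 1 ✓
b·c: 1/5·5/2 = 1/2 ✓; 2 stages ⇒ order 2.

2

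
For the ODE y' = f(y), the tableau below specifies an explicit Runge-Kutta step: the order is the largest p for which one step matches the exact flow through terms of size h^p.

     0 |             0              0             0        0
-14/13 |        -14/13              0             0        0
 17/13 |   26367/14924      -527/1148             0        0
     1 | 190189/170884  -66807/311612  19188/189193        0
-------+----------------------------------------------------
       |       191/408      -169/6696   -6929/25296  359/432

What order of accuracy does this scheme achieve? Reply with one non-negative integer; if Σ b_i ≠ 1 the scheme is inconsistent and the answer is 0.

4

b = (191/408, -169/6696, -6929/25296, 359/432)
c = (0, -14/13, 17/13, 1)
Ac = (0, 0, 527/1066, 261/718)
Σ b_i: 191/408·1 + (-169/6696)·1 + (-6929/25296)·1 + 359/432·1 = 1 ✓
b·c: (-169/6696)·(-14/13) + (-6929/25296)·17/13 + 359/432·1 = 1/2 ✓
b·c²: (-169/6696)·196/169 + (-6929/25296)·289/169 + 359/432·1 = 1/3 ✓
b·Ac: (-6929/25296)·527/1066 + 359/432·261/718 = 1/6 ✓
b·c³: (-169/6696)·(-2744/2197) + (-6929/25296)·4913/2197 + 359/432·1 = 1/4 ✓
b·(c∘Ac): (-6929/25296)·8959/13858 + 359/432·261/718 = 1/8 ✓
b·Ac²: (-6929/25296)·(-3689/6929) + 359/432·(-27/359) = 1/12 ✓
b·A²c: 359/432·18/359 = 1/24 ✓; 4 stages ⇒ order 4.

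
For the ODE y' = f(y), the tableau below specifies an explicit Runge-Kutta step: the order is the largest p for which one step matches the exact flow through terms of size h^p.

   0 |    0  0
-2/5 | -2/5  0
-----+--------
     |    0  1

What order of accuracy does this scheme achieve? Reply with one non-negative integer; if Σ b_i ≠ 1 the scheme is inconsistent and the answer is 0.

1

b = (0, 1)
c = (0, -2/5)
Σ b_i: 1·1 = 1 ✓
b·c: 1·(-2/5) = -2/5 ≠ 1/2 ⇒ order 1.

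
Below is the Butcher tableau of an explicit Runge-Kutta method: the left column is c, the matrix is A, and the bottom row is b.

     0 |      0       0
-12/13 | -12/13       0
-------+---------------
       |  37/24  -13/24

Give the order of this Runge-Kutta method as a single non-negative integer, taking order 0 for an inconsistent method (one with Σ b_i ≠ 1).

b = (37/24, -13/24)
c = (0, -12/13)
Σ b_i: 37/24·1 + (-13/24)·1 = 1 ✓
b·c: (-13/24)·(-12/13) = 1/2 ✓; 2 stages ⇒ order 2.

2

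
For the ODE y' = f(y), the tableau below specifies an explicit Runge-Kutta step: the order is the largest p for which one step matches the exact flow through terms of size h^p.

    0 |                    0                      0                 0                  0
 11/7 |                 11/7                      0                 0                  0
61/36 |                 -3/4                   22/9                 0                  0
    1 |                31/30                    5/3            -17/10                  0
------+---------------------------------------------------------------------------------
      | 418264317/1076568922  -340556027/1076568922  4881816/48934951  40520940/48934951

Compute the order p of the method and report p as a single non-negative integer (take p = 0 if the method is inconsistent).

3

b = (418264317/1076568922, -340556027/1076568922, 4881816/48934951, 40520940/48934951)
c = (0, 11/7, 61/36, 1)
Ac = (0, 0, 242/63, -659/2520)
Σ b_i: 418264317/1076568922·1 + (-340556027/1076568922)·1 + 4881816/48934951·1 + 40520940/48934951·1 = 1 ✓
b·c: (-340556027/1076568922)·11/7 + 4881816/48934951·61/36 + 40520940/48934951·1 = 1/2 ✓
b·c²: (-340556027/1076568922)·121/49 + 4881816/48934951·3721/1296 + 40520940/48934951·1 = 1/3 ✓
b·Ac: 4881816/48934951·242/63 + 40520940/48934951·(-659/2520) = 1/6 ✓
b·c³: (-340556027/1076568922)·1331/343 + 4881816/48934951·226981/46656 + 40520940/48934951·1 = 6353436983/73989645912 ≠ 1/4 ⇒ order 3.
b·(c∘Ac): 4881816/48934951·7381/1134 + 40520940/48934951·(-659/2520) = 889488857/2055267942 ≠ 1/8
b·Ac²: 4881816/48934951·2662/441 + 40520940/48934951·(-485993/635040) = -2332203707/73989645912 ≠ 1/12
b·A²c: 40520940/48934951·(-2057/315) = -5556771572/1027633971 ≠ 1/24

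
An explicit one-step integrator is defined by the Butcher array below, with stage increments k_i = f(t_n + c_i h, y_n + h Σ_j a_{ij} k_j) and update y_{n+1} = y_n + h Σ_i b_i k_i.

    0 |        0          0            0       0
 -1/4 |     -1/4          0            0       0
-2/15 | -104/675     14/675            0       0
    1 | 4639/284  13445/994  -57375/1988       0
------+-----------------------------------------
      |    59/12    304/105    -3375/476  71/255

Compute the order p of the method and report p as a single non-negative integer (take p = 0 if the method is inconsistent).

4

b = (59/12, 304/105, -3375/476, 71/255)
c = (0, -1/4, -2/15, 1)
Ac = (0, 0, -7/1350, 265/568)
Σ b_i: 59/12·1 + 304/105·1 + (-3375/476)·1 + 71/255·1 = 1 ✓
b·c: 304/105·(-1/4) + (-3375/476)·(-2/15) + 71/255·1 = 1/2 ✓
b·c²: 304/105·1/16 + (-3375/476)·4/225 + 71/255·1 = 1/3 ✓
b·Ac: (-3375/476)·(-7/1350) + 71/255·265/568 = 1/6 ✓
b·c³: 304/105·(-1/64) + (-3375/476)·(-8/3375) + 71/255·1 = 1/4 ✓
b·(c∘Ac): (-3375/476)·7/10125 + 71/255·265/568 = 1/8 ✓
b·Ac²: (-3375/476)·7/5400 + 71/255·755/2272 = 1/12 ✓
b·A²c: 71/255·85/568 = 1/24 ✓; 4 stages ⇒ order 4.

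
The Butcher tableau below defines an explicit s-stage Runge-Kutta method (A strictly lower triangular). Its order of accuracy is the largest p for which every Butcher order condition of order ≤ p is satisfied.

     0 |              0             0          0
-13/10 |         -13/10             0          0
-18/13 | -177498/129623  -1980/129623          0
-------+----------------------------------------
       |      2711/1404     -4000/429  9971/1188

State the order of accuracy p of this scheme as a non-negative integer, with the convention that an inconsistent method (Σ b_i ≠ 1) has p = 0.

b = (2711/1404, -4000/429, 9971/1188)
c = (0, -13/10, -18/13)
Ac = (0, 0, 198/9971)
Σ b_i: 2711/1404·1 + (-4000/429)·1 + 9971/1188·1 = 1 ✓
b·c: (-4000/429)·(-13/10) + 9971/1188·(-18/13) = 1/2 ✓
b·c²: (-4000/429)·169/100 + 9971/1188·324/169 = 1/3 ✓
b·Ac: 9971/1188·198/9971 = 1/6 ✓; 3 stages ⇒ order 3.

3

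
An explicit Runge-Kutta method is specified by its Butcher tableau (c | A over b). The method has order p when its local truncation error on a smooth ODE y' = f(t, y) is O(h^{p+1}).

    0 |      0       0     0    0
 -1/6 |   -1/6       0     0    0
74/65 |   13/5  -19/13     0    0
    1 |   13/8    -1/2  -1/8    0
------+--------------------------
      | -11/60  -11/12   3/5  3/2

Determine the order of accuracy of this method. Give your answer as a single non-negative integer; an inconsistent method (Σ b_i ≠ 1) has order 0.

b = (-11/60, -11/12, 3/5, 3/2)
c = (0, -1/6, 74/65, 1)
Ac = (0, 0, 19/78, -23/390)
Σ b_i: (-11/60)·1 + (-11/12)·1 + 3/5·1 + 3/2·1 = 1 ✓
b·c: (-11/12)·(-1/6) + 3/5·74/65 + 3/2·1 = 54659/23400 ≠ 1/2 ⇒ order 1.

1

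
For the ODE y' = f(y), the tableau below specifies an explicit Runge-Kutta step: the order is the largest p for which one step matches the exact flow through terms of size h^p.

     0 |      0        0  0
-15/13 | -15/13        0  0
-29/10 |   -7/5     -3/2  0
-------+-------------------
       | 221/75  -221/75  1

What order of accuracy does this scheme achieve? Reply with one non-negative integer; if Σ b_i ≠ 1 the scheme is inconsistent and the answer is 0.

b = (221/75, -221/75, 1)
c = (0, -15/13, -29/10)
Ac = (0, 0, 45/26)
Σ b_i: 221/75·1 + (-221/75)·1 + 1·1 = 1 ✓
b·c: (-221/75)·(-15/13) + 1·(-29/10) = 1/2 ✓
b·c²: (-221/75)·225/169 + 1·841/100 = 5833/1300 ≠ 1/3 ⇒ order 2.
b·Ac: 1·45/26 = 45/26 ≠ 1/6

2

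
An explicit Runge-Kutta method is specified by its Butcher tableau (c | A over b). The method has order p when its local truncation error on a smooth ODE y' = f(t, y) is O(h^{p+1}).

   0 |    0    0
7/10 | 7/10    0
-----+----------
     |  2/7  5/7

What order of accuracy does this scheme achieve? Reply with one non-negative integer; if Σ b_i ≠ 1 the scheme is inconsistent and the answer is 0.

b = (2/7, 5/7)
c = (0, 7/10)
Σ b_i: 2/7·1 + 5/7·1 = 1 ✓
b·c: 5/7·7/10 = 1/2 ✓; 2 stages ⇒ order 2.

2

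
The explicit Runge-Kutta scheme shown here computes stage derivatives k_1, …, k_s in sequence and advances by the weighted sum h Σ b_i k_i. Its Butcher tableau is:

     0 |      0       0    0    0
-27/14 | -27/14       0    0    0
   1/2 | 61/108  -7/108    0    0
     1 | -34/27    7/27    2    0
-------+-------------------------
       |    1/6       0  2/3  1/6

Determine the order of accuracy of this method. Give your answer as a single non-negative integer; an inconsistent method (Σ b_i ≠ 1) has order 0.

4

b = (1/6, 0, 2/3, 1/6)
c = (0, -27/14, 1/2, 1)
Ac = (0, 0, 1/8, 1/2)
Σ b_i: 1/6·1 + 2/3·1 + 1/6·1 = 1 ✓
b·c: 2/3·1/2 + 1/6·1 = 1/2 ✓
b·c²: 2/3·1/4 + 1/6·1 = 1/3 ✓
b·Ac: 2/3·1/8 + 1/6·1/2 = 1/6 ✓
b·c³: 2/3·1/8 + 1/6·1 = 1/4 ✓
b·(c∘Ac): 2/3·1/16 + 1/6·1/2 = 1/8 ✓
b·Ac²: 2/3·(-27/112) + 1/6·41/28 = 1/12 ✓
b·A²c: 1/6·1/4 = 1/24 ✓; 4 stages ⇒ order 4.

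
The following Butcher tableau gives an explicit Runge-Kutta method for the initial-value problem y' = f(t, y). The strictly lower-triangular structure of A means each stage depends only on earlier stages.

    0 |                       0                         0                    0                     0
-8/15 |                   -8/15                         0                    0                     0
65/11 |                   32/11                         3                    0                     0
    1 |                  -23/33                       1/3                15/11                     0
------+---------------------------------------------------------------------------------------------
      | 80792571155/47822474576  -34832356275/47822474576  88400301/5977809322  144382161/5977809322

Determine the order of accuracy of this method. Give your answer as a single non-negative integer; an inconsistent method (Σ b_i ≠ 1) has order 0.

b = (80792571155/47822474576, -34832356275/47822474576, 88400301/5977809322, 144382161/5977809322)
c = (0, -8/15, 65/11, 1)
Ac = (0, 0, -8/5, 42907/5445)
Σ b_i: 80792571155/47822474576·1 + (-34832356275/47822474576)·1 + 88400301/5977809322·1 + 144382161/5977809322·1 = 1 ✓
b·c: (-34832356275/47822474576)·(-8/15) + 88400301/5977809322·65/11 + 144382161/5977809322·1 = 1/2 ✓
b·c²: (-34832356275/47822474576)·64/225 + 88400301/5977809322·4225/121 + 144382161/5977809322·1 = 1/3 ✓
b·Ac: 88400301/5977809322·(-8/5) + 144382161/5977809322·42907/5445 = 1/6 ✓
b·c³: (-34832356275/47822474576)·(-512/3375) + 88400301/5977809322·274625/1331 + 144382161/5977809322·1 = 4713520103944/1479507807195 ≠ 1/4 ⇒ order 3.
b·(c∘Ac): 88400301/5977809322·(-104/11) + 144382161/5977809322·42907/5445 = 4529360569/89667139830 ≠ 1/8
b·Ac²: 88400301/5977809322·64/75 + 144382161/5977809322·42863309/898425 = 3447090800107/2959015614390 ≠ 1/12
b·A²c: 144382161/5977809322·(-24/11) = -157507812/2988904661 ≠ 1/24

3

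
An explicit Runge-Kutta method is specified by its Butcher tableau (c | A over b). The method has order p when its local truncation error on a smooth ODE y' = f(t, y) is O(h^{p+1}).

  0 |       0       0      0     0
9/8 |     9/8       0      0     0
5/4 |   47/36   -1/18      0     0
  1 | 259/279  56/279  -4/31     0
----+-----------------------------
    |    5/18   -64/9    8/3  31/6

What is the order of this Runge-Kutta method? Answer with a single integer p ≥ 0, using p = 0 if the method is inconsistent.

4

b = (5/18, -64/9, 8/3, 31/6)
c = (0, 9/8, 5/4, 1)
Ac = (0, 0, -1/16, 2/31)
Σ b_i: 5/18·1 + (-64/9)·1 + 8/3·1 + 31/6·1 = 1 ✓
b·c: (-64/9)·9/8 + 8/3·5/4 + 31/6·1 = 1/2 ✓
b·c²: (-64/9)·81/64 + 8/3·25/16 + 31/6·1 = 1/3 ✓
b·Ac: 8/3·(-1/16) + 31/6·2/31 = 1/6 ✓
b·c³: (-64/9)·729/512 + 8/3·125/64 + 31/6·1 = 1/4 ✓
b·(c∘Ac): 8/3·(-5/64) + 31/6·2/31 = 1/8 ✓
b·Ac²: 8/3·(-9/128) + 31/6·13/248 = 1/12 ✓
b·A²c: 31/6·1/124 = 1/24 ✓; 4 stages ⇒ order 4.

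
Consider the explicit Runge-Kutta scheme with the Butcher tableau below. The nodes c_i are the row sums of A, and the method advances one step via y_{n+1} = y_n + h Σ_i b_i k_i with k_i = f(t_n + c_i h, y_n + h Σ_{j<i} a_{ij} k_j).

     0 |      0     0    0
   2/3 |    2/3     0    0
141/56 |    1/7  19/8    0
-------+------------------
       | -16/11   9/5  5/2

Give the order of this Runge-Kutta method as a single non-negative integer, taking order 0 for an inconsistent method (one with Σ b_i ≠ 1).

b = (-16/11, 9/5, 5/2)
c = (0, 2/3, 141/56)
Ac = (0, 0, 19/12)
Σ b_i: (-16/11)·1 + 9/5·1 + 5/2·1 = 313/110 ≠ 1 ⇒ order 0.

0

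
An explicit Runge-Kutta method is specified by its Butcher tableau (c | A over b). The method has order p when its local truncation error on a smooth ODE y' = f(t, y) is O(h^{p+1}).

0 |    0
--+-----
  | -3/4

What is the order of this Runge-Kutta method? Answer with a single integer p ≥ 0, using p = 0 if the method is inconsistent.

0

b = (-3/4)
c = (0)
Σ b_i: (-3/4)·1 = -3/4 ≠ 1 ⇒ order 0.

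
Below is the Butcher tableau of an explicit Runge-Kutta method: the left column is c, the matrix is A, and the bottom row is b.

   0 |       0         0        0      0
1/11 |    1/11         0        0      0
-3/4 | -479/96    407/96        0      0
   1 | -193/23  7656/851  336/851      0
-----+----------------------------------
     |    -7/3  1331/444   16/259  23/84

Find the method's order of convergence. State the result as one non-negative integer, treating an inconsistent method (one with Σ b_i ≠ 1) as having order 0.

4

b = (-7/3, 1331/444, 16/259, 23/84)
c = (0, 1/11, -3/4, 1)
Ac = (0, 0, 37/96, 12/23)
Σ b_i: (-7/3)·1 + 1331/444·1 + 16/259·1 + 23/84·1 = 1 ✓
b·c: 1331/444·1/11 + 16/259·(-3/4) + 23/84·1 = 1/2 ✓
b·c²: 1331/444·1/121 + 16/259·9/16 + 23/84·1 = 1/3 ✓
b·Ac: 16/259·37/96 + 23/84·12/23 = 1/6 ✓
b·c³: 1331/444·1/1331 + 16/259·(-27/64) + 23/84·1 = 1/4 ✓
b·(c∘Ac): 16/259·(-37/128) + 23/84·12/23 = 1/8 ✓
b·Ac²: 16/259·37/1056 + 23/84·75/253 = 1/12 ✓
b·A²c: 23/84·7/46 = 1/24 ✓; 4 stages ⇒ order 4.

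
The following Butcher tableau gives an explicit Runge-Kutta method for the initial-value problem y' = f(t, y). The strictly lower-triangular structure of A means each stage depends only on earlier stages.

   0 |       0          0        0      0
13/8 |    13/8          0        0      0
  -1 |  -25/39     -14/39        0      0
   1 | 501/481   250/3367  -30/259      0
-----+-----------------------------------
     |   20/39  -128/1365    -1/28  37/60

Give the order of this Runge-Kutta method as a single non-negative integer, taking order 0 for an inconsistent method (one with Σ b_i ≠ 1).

b = (20/39, -128/1365, -1/28, 37/60)
c = (0, 13/8, -1, 1)
Ac = (0, 0, -7/12, 35/148)
Σ b_i: 20/39·1 + (-128/1365)·1 + (-1/28)·1 + 37/60·1 = 1 ✓
b·c: (-128/1365)·13/8 + (-1/28)·(-1) + 37/60·1 = 1/2 ✓
b·c²: (-128/1365)·169/64 + (-1/28)·1 + 37/60·1 = 1/3 ✓
b·Ac: (-1/28)·(-7/12) + 37/60·35/148 = 1/6 ✓
b·c³: (-128/1365)·2197/512 + (-1/28)·(-1) + 37/60·1 = 1/4 ✓
b·(c∘Ac): (-1/28)·7/12 + 37/60·35/148 = 1/8 ✓
b·Ac²: (-1/28)·(-91/96) + 37/60·95/1184 = 1/12 ✓
b·A²c: 37/60·5/74 = 1/24 ✓; 4 stages ⇒ order 4.

4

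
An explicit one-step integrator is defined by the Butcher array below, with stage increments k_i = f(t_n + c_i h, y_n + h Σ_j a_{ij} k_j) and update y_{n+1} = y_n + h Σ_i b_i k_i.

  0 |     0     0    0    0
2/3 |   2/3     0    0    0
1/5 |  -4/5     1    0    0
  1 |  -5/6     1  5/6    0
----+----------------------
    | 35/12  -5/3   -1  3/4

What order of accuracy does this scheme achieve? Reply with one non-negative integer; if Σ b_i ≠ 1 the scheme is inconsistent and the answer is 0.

b = (35/12, -5/3, -1, 3/4)
c = (0, 2/3, 1/5, 1)
Ac = (0, 0, 2/3, 5/6)
Σ b_i: 35/12·1 + (-5/3)·1 + (-1)·1 + 3/4·1 = 1 ✓
b·c: (-5/3)·2/3 + (-1)·1/5 + 3/4·1 = -101/180 ≠ 1/2 ⇒ order 1.

1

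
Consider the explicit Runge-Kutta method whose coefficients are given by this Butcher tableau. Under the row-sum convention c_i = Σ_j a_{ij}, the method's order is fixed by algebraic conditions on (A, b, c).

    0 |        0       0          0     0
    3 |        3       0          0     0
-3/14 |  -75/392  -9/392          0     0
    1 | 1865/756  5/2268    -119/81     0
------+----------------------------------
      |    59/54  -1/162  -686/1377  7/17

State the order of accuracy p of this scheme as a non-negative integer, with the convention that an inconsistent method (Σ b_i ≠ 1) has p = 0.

b = (59/54, -1/162, -686/1377, 7/17)
c = (0, 3, -3/14, 1)
Ac = (0, 0, -27/392, 9/28)
Σ b_i: 59/54·1 + (-1/162)·1 + (-686/1377)·1 + 7/17·1 = 1 ✓
b·c: (-1/162)·3 + (-686/1377)·(-3/14) + 7/17·1 = 1/2 ✓
b·c²: (-1/162)·9 + (-686/1377)·9/196 + 7/17·1 = 1/3 ✓
b·Ac: (-686/1377)·(-27/392) + 7/17·9/28 = 1/6 ✓
b·c³: (-1/162)·27 + (-686/1377)·(-27/2744) + 7/17·1 = 1/4 ✓
b·(c∘Ac): (-686/1377)·81/5488 + 7/17·9/28 = 1/8 ✓
b·Ac²: (-686/1377)·(-81/392) + 7/17·(-1/21) = 1/12 ✓
b·A²c: 7/17·17/168 = 1/24 ✓; 4 stages ⇒ order 4.

4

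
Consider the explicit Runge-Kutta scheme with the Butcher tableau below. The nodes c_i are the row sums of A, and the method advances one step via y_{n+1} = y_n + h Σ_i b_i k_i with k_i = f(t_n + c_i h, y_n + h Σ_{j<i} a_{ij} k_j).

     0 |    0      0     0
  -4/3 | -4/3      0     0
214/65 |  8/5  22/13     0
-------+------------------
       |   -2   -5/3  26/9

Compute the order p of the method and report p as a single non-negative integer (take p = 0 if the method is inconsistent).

b = (-2, -5/3, 26/9)
c = (0, -4/3, 214/65)
Ac = (0, 0, -88/39)
Σ b_i: (-2)·1 + (-5/3)·1 + 26/9·1 = -7/9 ≠ 1 ⇒ order 0.

0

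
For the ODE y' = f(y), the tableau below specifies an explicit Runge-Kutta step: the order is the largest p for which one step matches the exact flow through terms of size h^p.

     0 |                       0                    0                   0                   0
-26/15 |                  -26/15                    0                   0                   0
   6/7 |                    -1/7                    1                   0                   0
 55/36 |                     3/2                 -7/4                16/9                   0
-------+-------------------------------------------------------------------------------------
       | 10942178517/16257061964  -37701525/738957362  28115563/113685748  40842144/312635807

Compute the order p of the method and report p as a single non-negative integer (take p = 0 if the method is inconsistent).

3

b = (10942178517/16257061964, -37701525/738957362, 28115563/113685748, 40842144/312635807)
c = (0, -26/15, 6/7, 55/36)
Ac = (0, 0, -26/15, 319/70)
Σ b_i: 10942178517/16257061964·1 + (-37701525/738957362)·1 + 28115563/113685748·1 + 40842144/312635807·1 = 1 ✓
b·c: (-37701525/738957362)·(-26/15) + 28115563/113685748·6/7 + 40842144/312635807·55/36 = 1/2 ✓
b·c²: (-37701525/738957362)·676/225 + 28115563/113685748·36/49 + 40842144/312635807·3025/1296 = 1/3 ✓
b·Ac: 28115563/113685748·(-26/15) + 40842144/312635807·319/70 = 1/6 ✓
b·c³: (-37701525/738957362)·(-17576/3375) + 28115563/113685748·216/343 + 40842144/312635807·166375/46656 = 5295798821/5968501770 ≠ 1/4 ⇒ order 3.
b·(c∘Ac): 28115563/113685748·(-52/35) + 40842144/312635807·3509/504 = 77037803/142107185 ≠ 1/8
b·Ac²: 28115563/113685748·676/225 + 40842144/312635807·(-43567/11025) = 22334430331/98480279205 ≠ 1/12
b·A²c: 40842144/312635807·(-416/135) = -629271552/1563179035 ≠ 1/24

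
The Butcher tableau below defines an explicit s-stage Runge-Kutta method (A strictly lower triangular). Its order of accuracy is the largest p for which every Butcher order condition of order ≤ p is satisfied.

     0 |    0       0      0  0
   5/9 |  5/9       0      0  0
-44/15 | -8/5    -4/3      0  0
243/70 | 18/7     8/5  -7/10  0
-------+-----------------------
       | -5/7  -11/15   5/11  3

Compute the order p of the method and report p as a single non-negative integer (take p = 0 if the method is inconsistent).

b = (-5/7, -11/15, 5/11, 3)
c = (0, 5/9, -44/15, 243/70)
Ac = (0, 0, -20/27, 662/225)
Σ b_i: (-5/7)·1 + (-11/15)·1 + 5/11·1 + 3·1 = 2318/1155 ≠ 1 ⇒ order 0.

0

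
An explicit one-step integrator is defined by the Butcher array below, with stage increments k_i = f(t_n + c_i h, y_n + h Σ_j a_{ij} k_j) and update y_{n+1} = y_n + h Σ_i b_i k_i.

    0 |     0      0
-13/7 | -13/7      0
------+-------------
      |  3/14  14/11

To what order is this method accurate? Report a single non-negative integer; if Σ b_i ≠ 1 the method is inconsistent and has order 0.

0

b = (3/14, 14/11)
c = (0, -13/7)
Σ b_i: 3/14·1 + 14/11·1 = 229/154 ≠ 1 ⇒ order 0.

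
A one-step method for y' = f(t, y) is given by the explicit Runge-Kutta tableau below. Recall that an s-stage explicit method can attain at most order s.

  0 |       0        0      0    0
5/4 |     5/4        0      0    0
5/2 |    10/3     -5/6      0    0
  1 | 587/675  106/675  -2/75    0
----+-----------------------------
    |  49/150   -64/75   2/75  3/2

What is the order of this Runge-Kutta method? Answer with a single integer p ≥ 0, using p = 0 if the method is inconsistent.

4

b = (49/150, -64/75, 2/75, 3/2)
c = (0, 5/4, 5/2, 1)
Ac = (0, 0, -25/24, 7/54)
Σ b_i: 49/150·1 + (-64/75)·1 + 2/75·1 + 3/2·1 = 1 ✓
b·c: (-64/75)·5/4 + 2/75·5/2 + 3/2·1 = 1/2 ✓
b·c²: (-64/75)·25/16 + 2/75·25/4 + 3/2·1 = 1/3 ✓
b·Ac: 2/75·(-25/24) + 3/2·7/54 = 1/6 ✓
b·c³: (-64/75)·125/64 + 2/75·125/8 + 3/2·1 = 1/4 ✓
b·(c∘Ac): 2/75·(-125/48) + 3/2·7/54 = 1/8 ✓
b·Ac²: 2/75·(-125/96) + 3/2·17/216 = 1/12 ✓
b·A²c: 3/2·1/36 = 1/24 ✓; 4 stages ⇒ order 4.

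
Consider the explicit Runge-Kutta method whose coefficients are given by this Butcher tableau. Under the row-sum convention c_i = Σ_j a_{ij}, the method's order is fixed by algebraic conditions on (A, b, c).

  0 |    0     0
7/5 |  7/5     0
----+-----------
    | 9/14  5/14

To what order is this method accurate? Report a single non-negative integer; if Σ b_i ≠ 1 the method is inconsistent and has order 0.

b = (9/14, 5/14)
c = (0, 7/5)
Σ b_i: 9/14·1 + 5/14·1 = 1 ✓
b·c: 5/14·7/5 = 1/2 ✓; 2 stages ⇒ order 2.

2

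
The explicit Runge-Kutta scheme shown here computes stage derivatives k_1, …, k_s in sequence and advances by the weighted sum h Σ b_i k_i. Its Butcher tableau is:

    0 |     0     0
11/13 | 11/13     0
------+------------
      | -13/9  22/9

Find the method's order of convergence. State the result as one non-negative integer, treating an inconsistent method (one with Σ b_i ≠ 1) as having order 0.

b = (-13/9, 22/9)
c = (0, 11/13)
Σ b_i: (-13/9)·1 + 22/9·1 = 1 ✓
b·c: 22/9·11/13 = 242/117 ≠ 1/2 ⇒ order 1.

1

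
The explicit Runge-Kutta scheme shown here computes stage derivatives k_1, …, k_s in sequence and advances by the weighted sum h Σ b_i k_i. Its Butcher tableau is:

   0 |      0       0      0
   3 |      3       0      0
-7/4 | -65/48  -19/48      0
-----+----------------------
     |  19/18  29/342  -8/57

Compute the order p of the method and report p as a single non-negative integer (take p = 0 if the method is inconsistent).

3

b = (19/18, 29/342, -8/57)
c = (0, 3, -7/4)
Ac = (0, 0, -19/16)
Σ b_i: 19/18·1 + 29/342·1 + (-8/57)·1 = 1 ✓
b·c: 29/342·3 + (-8/57)·(-7/4) = 1/2 ✓
b·c²: 29/342·9 + (-8/57)·49/16 = 1/3 ✓
b·Ac: (-8/57)·(-19/16) = 1/6 ✓; 3 stages ⇒ order 3.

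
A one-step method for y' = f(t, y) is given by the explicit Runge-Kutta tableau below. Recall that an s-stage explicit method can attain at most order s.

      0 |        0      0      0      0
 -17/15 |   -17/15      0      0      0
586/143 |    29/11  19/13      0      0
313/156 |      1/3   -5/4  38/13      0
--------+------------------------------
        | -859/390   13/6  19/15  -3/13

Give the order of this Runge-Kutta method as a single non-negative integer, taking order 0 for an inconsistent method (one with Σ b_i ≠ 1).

1

b = (-859/390, 13/6, 19/15, -3/13)
c = (0, -17/15, 586/143, 313/156)
Ac = (0, 0, -323/195, 298819/22308)
Σ b_i: (-859/390)·1 + 13/6·1 + 19/15·1 + (-3/13)·1 = 1 ✓
b·c: 13/6·(-17/15) + 19/15·586/143 + (-3/13)·313/156 = 760291/334620 ≠ 1/2 ⇒ order 1.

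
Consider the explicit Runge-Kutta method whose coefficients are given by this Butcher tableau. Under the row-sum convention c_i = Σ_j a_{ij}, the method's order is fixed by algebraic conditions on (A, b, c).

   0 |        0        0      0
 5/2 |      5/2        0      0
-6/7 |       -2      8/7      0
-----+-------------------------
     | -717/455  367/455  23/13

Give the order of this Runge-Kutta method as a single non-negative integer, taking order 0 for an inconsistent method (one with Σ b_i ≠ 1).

2

b = (-717/455, 367/455, 23/13)
c = (0, 5/2, -6/7)
Ac = (0, 0, 20/7)
Σ b_i: (-717/455)·1 + 367/455·1 + 23/13·1 = 1 ✓
b·c: 367/455·5/2 + 23/13·(-6/7) = 1/2 ✓
b·c²: 367/455·25/4 + 23/13·36/49 = 16157/2548 ≠ 1/3 ⇒ order 2.
b·Ac: 23/13·20/7 = 460/91 ≠ 1/6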